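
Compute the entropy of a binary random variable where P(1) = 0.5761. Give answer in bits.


H = -p*log2(p) - (1-p)*log2(1-p). -0.5761*log2(0.5761) = 0.458350; -0.4239*log2(0.4239) = 0.524875. H = 0.458350 + 0.524875 = 0.9832

0.9832 bits


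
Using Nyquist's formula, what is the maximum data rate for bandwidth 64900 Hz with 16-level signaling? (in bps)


Rate = 2 * B * log2(M) = 2 * 64900 * 4.0 = 519200.0

519200.0 bps


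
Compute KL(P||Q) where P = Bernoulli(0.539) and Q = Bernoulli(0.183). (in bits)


KL = p*log2(p/q) + (1-p)*log2((1-p)/(1-q)) = 0.539*log2(0.539/0.183) + 0.461*log2(0.461/0.817) = 0.4594

0.4594 bits


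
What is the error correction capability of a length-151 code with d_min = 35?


Correction capability = floor((d-1)/2) = floor((35-1)/2) = 17

17 errors


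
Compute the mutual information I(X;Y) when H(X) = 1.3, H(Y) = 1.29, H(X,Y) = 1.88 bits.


I(X;Y) = H(X) + H(Y) - H(X,Y) = 1.3 + 1.29 - 1.88 = 0.71

0.71 bits


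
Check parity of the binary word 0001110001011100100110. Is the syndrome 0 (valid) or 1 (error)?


Syndrome = XOR of all bits = 0 XOR 0 XOR 0 XOR 1 XOR 1 XOR 1 XOR 0 XOR 0 XOR 0 XOR 1 XOR 0 XOR 1 XOR 1 XOR 1 XOR 0 XOR 0 XOR 1 XOR 0 XOR 0 XOR 1 XOR 1 XOR 0 = 0

0


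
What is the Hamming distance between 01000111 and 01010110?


Count differing positions: . . . ^ . . . ^ = 2 differences

2


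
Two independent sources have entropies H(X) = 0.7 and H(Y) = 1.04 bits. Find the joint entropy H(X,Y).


For independent variables, H(X,Y) = H(X) + H(Y) = 0.7 + 1.04 = 1.74

1.74 bits


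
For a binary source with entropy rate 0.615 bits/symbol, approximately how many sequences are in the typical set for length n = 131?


log2|A_typical| = nH = 131 * 0.615 = 80.565, so |A_typical| ~ 2^80.565 = 1.788e+24

1.788e+24


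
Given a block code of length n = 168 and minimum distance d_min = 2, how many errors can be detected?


Detection capability = d_min - 1 = 2 - 1 = 1

1 errors


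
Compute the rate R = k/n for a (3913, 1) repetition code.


Rate = k/n = 1/3913

1/3913


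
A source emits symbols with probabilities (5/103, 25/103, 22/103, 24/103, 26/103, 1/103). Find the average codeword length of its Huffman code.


Huffman construction (repeatedly merge the two least-probable nodes; each merge adds 1 bit to every symbol beneath it): 1/103 + 5/103 = 6/103; 6/103 + 22/103 = 28/103; 24/103 + 25/103 = 49/103; 26/103 + 28/103 = 54/103; 49/103 + 54/103 = 1. Resulting codeword lengths (in the order the probabilities were given): (4, 2, 3, 2, 2, 4). L_avg = sum(p_i * l_i) = 5/103*4 + 25/103*2 + 22/103*3 + 24/103*2 + 26/103*2 + 1/103*4 = 240/103 = 2.3301

2.3301 bits


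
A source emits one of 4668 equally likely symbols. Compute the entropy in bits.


H = log2(n) = log2(4668) = 12.1886

12.1886 bits


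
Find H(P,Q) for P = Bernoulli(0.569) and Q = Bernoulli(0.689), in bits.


H(P,Q) = -p*log2(q) - (1-p)*log2(1-q). -0.569*log2(0.689) = 0.305794; -0.431*log2(0.311) = 0.726241. H(P,Q) = 0.305794 + 0.726241 = 1.032

1.032 bits


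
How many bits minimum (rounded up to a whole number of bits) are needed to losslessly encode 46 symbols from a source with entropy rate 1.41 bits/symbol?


Minimum bits >= n * H = 46 * 1.41 = 64.86, rounded up to a whole number of bits = 65

65 bits


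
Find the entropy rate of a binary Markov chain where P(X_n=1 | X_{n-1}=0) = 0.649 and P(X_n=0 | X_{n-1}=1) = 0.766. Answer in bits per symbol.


Stationary distribution: pi_0 = p10/(p01+p10) = 0.5413, pi_1 = 0.4587. Entropy rate H' = pi_0*H(p01) + pi_1*H(p10) = 0.5413*0.935 + 0.4587*0.7849 = 0.8661

0.8661 bits/symbol


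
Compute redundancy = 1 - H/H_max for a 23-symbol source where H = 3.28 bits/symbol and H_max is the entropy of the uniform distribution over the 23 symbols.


H_max = log2(K) = log2(23) = 4.5236 bits/symbol. Redundancy = 1 - H/H_max = 1 - 3.28/4.5236 = 1 - 0.7251 = 0.2749

0.2749


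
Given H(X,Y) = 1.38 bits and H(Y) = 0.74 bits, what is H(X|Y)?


H(X|Y) = H(X,Y) - H(Y) = 1.38 - 0.74 = 0.64

0.64 bits


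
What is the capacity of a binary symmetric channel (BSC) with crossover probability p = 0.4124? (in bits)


H(p) = -p*log2(p) - (1-p)*log2(1-p) = -0.4124*log2(0.4124) - 0.5876*log2(0.5876) = 0.526999 + 0.450744 = 0.9777. C = 1 - H(p) = 1 - 0.9777 = 0.0223

0.0223 bits


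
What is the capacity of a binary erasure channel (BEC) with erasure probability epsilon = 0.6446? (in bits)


C = 1 - epsilon = 1 - 0.6446 = 0.3554

0.3554 bits


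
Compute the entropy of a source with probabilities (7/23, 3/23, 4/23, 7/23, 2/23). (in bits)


H = -sum(p_i * log2(p_i)). Terms: -(7/23)*log2(7/23) = 0.522324; -(3/23)*log2(3/23) = 0.383296; -(4/23)*log2(4/23) = 0.438880; -(7/23)*log2(7/23) = 0.522324; -(2/23)*log2(2/23) = 0.306397. H = 0.522324 + 0.383296 + 0.438880 + 0.522324 + 0.306397 = 2.1732

2.1732 bits


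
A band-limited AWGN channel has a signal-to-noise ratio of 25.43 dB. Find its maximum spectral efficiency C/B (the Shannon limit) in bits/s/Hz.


SNR_linear = 10^(25.43/10) = 349.1403; C/B = log2(1 + SNR_linear) = log2(1 + 349.1403) = 8.4518

8.4518 bits/s/Hz


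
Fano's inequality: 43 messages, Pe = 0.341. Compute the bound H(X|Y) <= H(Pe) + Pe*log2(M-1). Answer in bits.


H(Pe) = -Pe*log2(Pe) - (1-Pe)*log2(1-Pe) = -0.341*log2(0.341) - 0.659*log2(0.659) = 0.529285 + 0.396487 = 0.9258. Pe*log2(M-1) = 0.341*log2(42) = 1.838780. Bound = H(Pe) + Pe*log2(M-1) = 0.529285 + 0.396487 + 1.838780 = 2.7646

2.7646 bits


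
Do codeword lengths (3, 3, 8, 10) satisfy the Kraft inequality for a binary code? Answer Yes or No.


Kraft sum = sum(2^(-l_i)) = 0.2549, need <= 1. Result: satisfied (a binary prefix-free code with these lengths exists)

Yes


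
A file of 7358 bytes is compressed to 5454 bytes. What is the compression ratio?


Ratio = original / compressed = 7358 / 5454 = 1.3491

1.3491


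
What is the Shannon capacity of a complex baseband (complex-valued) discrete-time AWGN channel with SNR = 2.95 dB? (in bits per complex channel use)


SNR_linear = 10^(2.95/10) = 1.9724; C = log2(1 + SNR_linear) = log2(1 + 1.9724) = 1.5716

1.5716 bits/channel use


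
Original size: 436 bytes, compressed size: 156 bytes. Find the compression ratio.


Ratio = original / compressed = 436 / 156 = 2.7949

2.7949


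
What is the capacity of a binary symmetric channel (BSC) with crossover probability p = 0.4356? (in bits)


H(p) = -p*log2(p) - (1-p)*log2(1-p) = -0.4356*log2(0.4356) - 0.5644*log2(0.5644) = 0.522251 + 0.465749 = 0.988. C = 1 - H(p) = 1 - 0.988 = 0.012

0.012 bits


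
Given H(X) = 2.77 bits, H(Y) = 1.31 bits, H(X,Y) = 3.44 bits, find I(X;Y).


I(X;Y) = H(X) + H(Y) - H(X,Y) = 2.77 + 1.31 - 3.44 = 0.64

0.64 bits


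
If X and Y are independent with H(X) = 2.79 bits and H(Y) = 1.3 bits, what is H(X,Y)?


For independent variables, H(X,Y) = H(X) + H(Y) = 2.79 + 1.3 = 4.09

4.09 bits


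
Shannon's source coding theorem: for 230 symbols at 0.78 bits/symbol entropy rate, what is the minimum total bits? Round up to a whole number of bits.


Minimum bits >= n * H = 230 * 0.78 = 179.4, rounded up to a whole number of bits = 180

180 bits


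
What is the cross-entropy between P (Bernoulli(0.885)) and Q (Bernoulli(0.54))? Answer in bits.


H(P,Q) = -p*log2(q) - (1-p)*log2(1-q). -0.885*log2(0.54) = 0.786737; -0.115*log2(0.46) = 0.128834. H(P,Q) = 0.786737 + 0.128834 = 0.9156

0.9156 bits


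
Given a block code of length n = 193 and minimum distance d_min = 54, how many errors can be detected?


Detection capability = d_min - 1 = 54 - 1 = 53

53 errors


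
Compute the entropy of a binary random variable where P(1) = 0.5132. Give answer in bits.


H = -p*log2(p) - (1-p)*log2(1-p). -0.5132*log2(0.5132) = 0.493907; -0.4868*log2(0.4868) = 0.505590. H = 0.493907 + 0.505590 = 0.9995

0.9995 bits


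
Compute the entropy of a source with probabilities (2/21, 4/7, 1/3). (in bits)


H = -sum(p_i * log2(p_i)). Terms: -(2/21)*log2(2/21) = 0.323078; -(4/7)*log2(4/7) = 0.461346; -(1/3)*log2(1/3) = 0.528321. H = 0.323078 + 0.461346 + 0.528321 = 1.3127

1.3127 bits


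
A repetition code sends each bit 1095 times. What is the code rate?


Rate = k/n = 1/1095

1/1095


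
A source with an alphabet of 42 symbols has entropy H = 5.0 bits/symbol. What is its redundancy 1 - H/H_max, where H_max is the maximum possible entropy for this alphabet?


H_max = log2(K) = log2(42) = 5.3923 bits/symbol. Redundancy = 1 - H/H_max = 1 - 5.0/5.3923 = 1 - 0.9272 = 0.0728

0.0728


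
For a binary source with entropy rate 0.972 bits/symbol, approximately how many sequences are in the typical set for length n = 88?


log2|A_typical| = nH = 88 * 0.972 = 85.536, so |A_typical| ~ 2^85.536 = 5.609e+25

5.609e+25


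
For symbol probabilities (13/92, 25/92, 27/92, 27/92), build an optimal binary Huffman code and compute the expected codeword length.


Huffman construction (repeatedly merge the two least-probable nodes; each merge adds 1 bit to every symbol beneath it): 13/92 + 25/92 = 19/46; 27/92 + 27/92 = 27/46; 19/46 + 27/46 = 1. Resulting codeword lengths (in the order the probabilities were given): (2, 2, 2, 2). L_avg = sum(p_i * l_i) = 13/92*2 + 25/92*2 + 27/92*2 + 27/92*2 = 2

2.0 bits


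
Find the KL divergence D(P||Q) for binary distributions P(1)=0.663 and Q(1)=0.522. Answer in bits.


KL = p*log2(p/q) + (1-p)*log2((1-p)/(1-q)) = 0.663*log2(0.663/0.522) + 0.337*log2(0.337/0.478) = 0.0588

0.0588 bits


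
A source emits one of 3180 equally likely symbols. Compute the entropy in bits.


H = log2(n) = log2(3180) = 11.6348

11.6348 bits


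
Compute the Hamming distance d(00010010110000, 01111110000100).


Count differing positions: . ^ ^ . ^ ^ . . ^ ^ . ^ . . = 7 differences

7


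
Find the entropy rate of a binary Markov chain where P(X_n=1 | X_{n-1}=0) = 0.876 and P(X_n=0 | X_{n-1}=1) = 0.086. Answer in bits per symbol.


Stationary distribution: pi_0 = p10/(p01+p10) = 0.0894, pi_1 = 0.9106. Entropy rate H' = pi_0*H(p01) + pi_1*H(p10) = 0.0894*0.5408 + 0.9106*0.423 = 0.4335

0.4335 bits/symbol


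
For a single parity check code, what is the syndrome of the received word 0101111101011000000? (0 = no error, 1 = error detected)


Syndrome = XOR of all bits = 0 XOR 1 XOR 0 XOR 1 XOR 1 XOR 1 XOR 1 XOR 1 XOR 0 XOR 1 XOR 0 XOR 1 XOR 1 XOR 0 XOR 0 XOR 0 XOR 0 XOR 0 XOR 0 = 1

1


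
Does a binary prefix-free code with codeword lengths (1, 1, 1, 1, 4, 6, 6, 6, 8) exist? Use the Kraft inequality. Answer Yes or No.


Kraft sum = sum(2^(-l_i)) = 2.1133, need <= 1. Result: violated (a binary prefix-free code with these lengths cannot exist)

No


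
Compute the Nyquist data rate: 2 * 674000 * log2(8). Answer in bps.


Rate = 2 * B * log2(M) = 2 * 674000 * 3.0 = 4044000.0

4044000.0 bps


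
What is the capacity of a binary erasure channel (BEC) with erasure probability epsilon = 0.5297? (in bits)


C = 1 - epsilon = 1 - 0.5297 = 0.4703

0.4703 bits


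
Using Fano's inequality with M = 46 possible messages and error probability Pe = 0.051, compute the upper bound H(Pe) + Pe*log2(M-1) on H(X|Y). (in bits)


H(Pe) = -Pe*log2(Pe) - (1-Pe)*log2(1-Pe) = -0.051*log2(0.051) - 0.949*log2(0.949) = 0.218961 + 0.071668 = 0.2906. Pe*log2(M-1) = 0.051*log2(45) = 0.280085. Bound = H(Pe) + Pe*log2(M-1) = 0.218961 + 0.071668 + 0.280085 = 0.5707

0.5707 bits


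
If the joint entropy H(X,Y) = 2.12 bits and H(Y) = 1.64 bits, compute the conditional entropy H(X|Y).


H(X|Y) = H(X,Y) - H(Y) = 2.12 - 1.64 = 0.48

0.48 bits


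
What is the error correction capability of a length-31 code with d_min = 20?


Correction capability = floor((d-1)/2) = floor((20-1)/2) = 9

9 errors


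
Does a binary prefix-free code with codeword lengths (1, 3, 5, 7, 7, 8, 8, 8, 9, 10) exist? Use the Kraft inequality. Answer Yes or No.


Kraft sum = sum(2^(-l_i)) = 0.6865, need <= 1. Result: satisfied (a binary prefix-free code with these lengths exists)

Yes


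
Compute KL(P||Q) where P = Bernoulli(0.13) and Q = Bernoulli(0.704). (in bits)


KL = p*log2(p/q) + (1-p)*log2((1-p)/(1-q)) = 0.13*log2(0.13/0.704) + 0.87*log2(0.87/0.296) = 1.0364

1.0364 bits


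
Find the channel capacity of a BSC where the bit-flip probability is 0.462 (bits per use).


H(p) = -p*log2(p) - (1-p)*log2(1-p) = -0.462*log2(0.462) - 0.538*log2(0.538) = 0.514684 + 0.481145 = 0.9958. C = 1 - H(p) = 1 - 0.9958 = 0.0042

0.0042 bits


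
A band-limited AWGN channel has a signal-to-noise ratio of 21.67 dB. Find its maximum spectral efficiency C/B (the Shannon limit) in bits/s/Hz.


SNR_linear = 10^(21.67/10) = 146.8926; C/B = log2(1 + SNR_linear) = log2(1 + 146.8926) = 7.2084

7.2084 bits/s/Hz


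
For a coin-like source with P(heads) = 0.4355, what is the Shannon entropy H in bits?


H = -p*log2(p) - (1-p)*log2(1-p). -0.4355*log2(0.4355) = 0.522276; -0.5645*log2(0.5645) = 0.465687. H = 0.522276 + 0.465687 = 0.988

0.988 bits


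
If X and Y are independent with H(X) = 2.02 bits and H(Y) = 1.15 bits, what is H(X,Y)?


For independent variables, H(X,Y) = H(X) + H(Y) = 2.02 + 1.15 = 3.17

3.17 bits


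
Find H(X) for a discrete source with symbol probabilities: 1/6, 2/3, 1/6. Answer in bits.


H = -sum(p_i * log2(p_i)). Terms: -(1/6)*log2(1/6) = 0.430827; -(2/3)*log2(2/3) = 0.389975; -(1/6)*log2(1/6) = 0.430827. H = 0.430827 + 0.389975 + 0.430827 = 1.2516

1.2516 bits


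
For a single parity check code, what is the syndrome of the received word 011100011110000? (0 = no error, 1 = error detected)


Syndrome = XOR of all bits = 0 XOR 1 XOR 1 XOR 1 XOR 0 XOR 0 XOR 0 XOR 1 XOR 1 XOR 1 XOR 1 XOR 0 XOR 0 XOR 0 XOR 0 = 1

1


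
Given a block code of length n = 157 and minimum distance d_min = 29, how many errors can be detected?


Detection capability = d_min - 1 = 29 - 1 = 28

28 errors


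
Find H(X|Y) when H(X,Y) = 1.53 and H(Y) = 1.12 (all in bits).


H(X|Y) = H(X,Y) - H(Y) = 1.53 - 1.12 = 0.41

0.41 bits


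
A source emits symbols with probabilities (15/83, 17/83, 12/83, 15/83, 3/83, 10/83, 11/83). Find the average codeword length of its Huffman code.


Huffman construction (repeatedly merge the two least-probable nodes; each merge adds 1 bit to every symbol beneath it): 3/83 + 10/83 = 13/83; 11/83 + 12/83 = 23/83; 13/83 + 15/83 = 28/83; 15/83 + 17/83 = 32/83; 23/83 + 28/83 = 51/83; 32/83 + 51/83 = 1. Resulting codeword lengths (in the order the probabilities were given): (3, 2, 3, 2, 4, 4, 3). L_avg = sum(p_i * l_i) = 15/83*3 + 17/83*2 + 12/83*3 + 15/83*2 + 3/83*4 + 10/83*4 + 11/83*3 = 230/83 = 2.7711

2.7711 bits


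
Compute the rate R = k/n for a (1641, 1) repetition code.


Rate = k/n = 1/1641

1/1641


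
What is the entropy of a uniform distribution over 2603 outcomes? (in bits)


H = log2(n) = log2(2603) = 11.346

11.346 bits


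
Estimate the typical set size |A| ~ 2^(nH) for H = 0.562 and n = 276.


log2|A_typical| = nH = 276 * 0.562 = 155.112, so |A_typical| ~ 2^155.112 = 4.936e+46

4.936e+46


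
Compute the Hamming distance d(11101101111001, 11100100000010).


Count differing positions: . . . . ^ . . ^ ^ ^ ^ . ^ ^ = 7 differences

7


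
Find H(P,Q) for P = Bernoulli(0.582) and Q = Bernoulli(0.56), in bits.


H(P,Q) = -p*log2(q) - (1-p)*log2(1-q). -0.582*log2(0.56) = 0.486844; -0.418*log2(0.44) = 0.495089. H(P,Q) = 0.486844 + 0.495089 = 0.9819

0.9819 bits


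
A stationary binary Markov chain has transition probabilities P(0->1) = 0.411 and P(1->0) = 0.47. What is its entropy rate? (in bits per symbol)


Stationary distribution: pi_0 = p10/(p01+p10) = 0.5335, pi_1 = 0.4665. Entropy rate H' = pi_0*H(p01) + pi_1*H(p10) = 0.5335*0.977 + 0.4665*0.9974 = 0.9865

0.9865 bits/symbol


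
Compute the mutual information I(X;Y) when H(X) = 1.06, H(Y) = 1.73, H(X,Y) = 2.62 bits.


I(X;Y) = H(X) + H(Y) - H(X,Y) = 1.06 + 1.73 - 2.62 = 0.17

0.17 bits


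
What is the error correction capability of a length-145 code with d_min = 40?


Correction capability = floor((d-1)/2) = floor((40-1)/2) = 19

19 errors


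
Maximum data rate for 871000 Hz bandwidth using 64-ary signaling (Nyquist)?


Rate = 2 * B * log2(M) = 2 * 871000 * 6.0 = 10452000.0

10452000.0 bps


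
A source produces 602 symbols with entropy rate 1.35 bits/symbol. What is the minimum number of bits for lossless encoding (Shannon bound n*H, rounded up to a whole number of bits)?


Minimum bits >= n * H = 602 * 1.35 = 812.7, rounded up to a whole number of bits = 813

813 bits


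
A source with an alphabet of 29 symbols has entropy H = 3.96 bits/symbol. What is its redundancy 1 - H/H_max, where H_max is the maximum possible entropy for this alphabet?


H_max = log2(K) = log2(29) = 4.858 bits/symbol. Redundancy = 1 - H/H_max = 1 - 3.96/4.858 = 1 - 0.8152 = 0.1848

0.1848


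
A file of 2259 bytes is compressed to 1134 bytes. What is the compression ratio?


Ratio = original / compressed = 2259 / 1134 = 1.9921

1.9921


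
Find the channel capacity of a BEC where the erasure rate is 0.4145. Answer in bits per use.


C = 1 - epsilon = 1 - 0.4145 = 0.5855

0.5855 bits


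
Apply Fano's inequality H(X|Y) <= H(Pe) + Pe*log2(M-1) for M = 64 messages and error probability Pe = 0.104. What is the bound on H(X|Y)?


H(Pe) = -Pe*log2(Pe) - (1-Pe)*log2(1-Pe) = -0.104*log2(0.104) - 0.896*log2(0.896) = 0.339596 + 0.141953 = 0.4815. Pe*log2(M-1) = 0.104*log2(63) = 0.621637. Bound = H(Pe) + Pe*log2(M-1) = 0.339596 + 0.141953 + 0.621637 = 1.1032

1.1032 bits


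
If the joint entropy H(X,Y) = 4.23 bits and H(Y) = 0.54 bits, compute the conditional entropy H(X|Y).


H(X|Y) = H(X,Y) - H(Y) = 4.23 - 0.54 = 3.69

3.69 bits


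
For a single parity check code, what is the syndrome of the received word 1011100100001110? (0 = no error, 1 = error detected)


Syndrome = XOR of all bits = 1 XOR 0 XOR 1 XOR 1 XOR 1 XOR 0 XOR 0 XOR 1 XOR 0 XOR 0 XOR 0 XOR 0 XOR 1 XOR 1 XOR 1 XOR 0 = 0

0


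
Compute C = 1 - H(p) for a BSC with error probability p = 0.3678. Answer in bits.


H(p) = -p*log2(p) - (1-p)*log2(1-p) = -0.3678*log2(0.3678) - 0.6322*log2(0.6322) = 0.530738 + 0.418230 = 0.949. C = 1 - H(p) = 1 - 0.949 = 0.051

0.051 bits


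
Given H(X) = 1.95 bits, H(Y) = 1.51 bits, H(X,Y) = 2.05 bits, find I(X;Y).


I(X;Y) = H(X) + H(Y) - H(X,Y) = 1.95 + 1.51 - 2.05 = 1.41

1.41 bits


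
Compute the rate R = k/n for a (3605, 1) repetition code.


Rate = k/n = 1/3605

1/3605


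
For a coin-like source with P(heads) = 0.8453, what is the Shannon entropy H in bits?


H = -p*log2(p) - (1-p)*log2(1-p). -0.8453*log2(0.8453) = 0.204955; -0.1547*log2(0.1547) = 0.416523. H = 0.204955 + 0.416523 = 0.6215

0.6215 bits


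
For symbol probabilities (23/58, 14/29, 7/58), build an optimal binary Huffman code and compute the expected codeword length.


Huffman construction (repeatedly merge the two least-probable nodes; each merge adds 1 bit to every symbol beneath it): 7/58 + 23/58 = 15/29; 14/29 + 15/29 = 1. Resulting codeword lengths (in the order the probabilities were given): (2, 1, 2). L_avg = sum(p_i * l_i) = 23/58*2 + 14/29*1 + 7/58*2 = 44/29 = 1.5172

1.5172 bits


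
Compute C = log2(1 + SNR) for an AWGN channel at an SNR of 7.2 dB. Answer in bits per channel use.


SNR_linear = 10^(7.2/10) = 5.2481; C = log2(1 + SNR_linear) = log2(1 + 5.2481) = 2.6434

2.6434 bits/channel use


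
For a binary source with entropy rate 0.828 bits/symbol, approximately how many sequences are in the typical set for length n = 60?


log2|A_typical| = nH = 60 * 0.828 = 49.68, so |A_typical| ~ 2^49.68 = 9.019e+14

9.019e+14


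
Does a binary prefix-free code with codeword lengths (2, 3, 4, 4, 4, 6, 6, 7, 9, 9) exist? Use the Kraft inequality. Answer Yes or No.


Kraft sum = sum(2^(-l_i)) = 0.6055, need <= 1. Result: satisfied (a binary prefix-free code with these lengths exists)

Yes


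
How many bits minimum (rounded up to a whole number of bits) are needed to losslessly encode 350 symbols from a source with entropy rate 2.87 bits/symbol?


Minimum bits >= n * H = 350 * 2.87 = 1004.5, rounded up to a whole number of bits = 1005

1005 bits


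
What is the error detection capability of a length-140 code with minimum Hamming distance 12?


Detection capability = d_min - 1 = 12 - 1 = 11

11 errors


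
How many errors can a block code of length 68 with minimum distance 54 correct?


Correction capability = floor((d-1)/2) = floor((54-1)/2) = 26

26 errors


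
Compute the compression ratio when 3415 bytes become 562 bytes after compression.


Ratio = original / compressed = 3415 / 562 = 6.0765

6.0765


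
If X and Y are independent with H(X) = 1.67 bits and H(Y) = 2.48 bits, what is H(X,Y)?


For independent variables, H(X,Y) = H(X) + H(Y) = 1.67 + 2.48 = 4.15

4.15 bits


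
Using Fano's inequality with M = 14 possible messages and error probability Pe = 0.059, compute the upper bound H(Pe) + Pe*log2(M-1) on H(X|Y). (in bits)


H(Pe) = -Pe*log2(Pe) - (1-Pe)*log2(1-Pe) = -0.059*log2(0.059) - 0.941*log2(0.941) = 0.240905 + 0.082557 = 0.3235. Pe*log2(M-1) = 0.059*log2(13) = 0.218326. Bound = H(Pe) + Pe*log2(M-1) = 0.240905 + 0.082557 + 0.218326 = 0.5418

0.5418 bits


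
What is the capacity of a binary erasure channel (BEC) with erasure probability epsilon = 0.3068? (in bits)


C = 1 - epsilon = 1 - 0.3068 = 0.6932

0.6932 bits


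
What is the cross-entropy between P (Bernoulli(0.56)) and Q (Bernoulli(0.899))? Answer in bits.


H(P,Q) = -p*log2(q) - (1-p)*log2(1-q). -0.56*log2(0.899) = 0.086020; -0.44*log2(0.101) = 1.455332. H(P,Q) = 0.086020 + 1.455332 = 1.5414

1.5414 bits


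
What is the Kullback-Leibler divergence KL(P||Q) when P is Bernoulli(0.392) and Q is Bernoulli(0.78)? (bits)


KL = p*log2(p/q) + (1-p)*log2((1-p)/(1-q)) = 0.392*log2(0.392/0.78) + 0.608*log2(0.608/0.22) = 0.5026

0.5026 bits


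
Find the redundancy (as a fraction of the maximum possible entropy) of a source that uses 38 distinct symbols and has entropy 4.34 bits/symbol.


H_max = log2(K) = log2(38) = 5.2479 bits/symbol. Redundancy = 1 - H/H_max = 1 - 4.34/5.2479 = 1 - 0.827 = 0.173

0.173


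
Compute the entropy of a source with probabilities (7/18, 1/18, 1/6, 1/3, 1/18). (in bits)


H = -sum(p_i * log2(p_i)). Terms: -(7/18)*log2(7/18) = 0.529888; -(1/18)*log2(1/18) = 0.231663; -(1/6)*log2(1/6) = 0.430827; -(1/3)*log2(1/3) = 0.528321; -(1/18)*log2(1/18) = 0.231663. H = 0.529888 + 0.231663 + 0.430827 + 0.528321 + 0.231663 = 1.9524

1.9524 bits


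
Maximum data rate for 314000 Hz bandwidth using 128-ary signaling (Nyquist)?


Rate = 2 * B * log2(M) = 2 * 314000 * 7.0 = 4396000.0

4396000.0 bps


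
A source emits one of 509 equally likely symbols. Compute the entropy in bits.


H = log2(n) = log2(509) = 8.9915

8.9915 bits


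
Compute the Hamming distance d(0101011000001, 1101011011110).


Count differing positions: ^ . . . . . . . ^ ^ ^ ^ ^ = 6 differences

6


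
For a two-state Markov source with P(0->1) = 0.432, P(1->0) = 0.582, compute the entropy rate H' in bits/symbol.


Stationary distribution: pi_0 = p10/(p01+p10) = 0.574, pi_1 = 0.426. Entropy rate H' = pi_0*H(p01) + pi_1*H(p10) = 0.574*0.9866 + 0.426*0.9805 = 0.984

0.984 bits/symbol


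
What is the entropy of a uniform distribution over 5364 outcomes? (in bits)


H = log2(n) = log2(5364) = 12.3891

12.3891 bits


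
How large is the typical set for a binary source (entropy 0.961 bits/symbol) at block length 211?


log2|A_typical| = nH = 211 * 0.961 = 202.771, so |A_typical| ~ 2^202.771 = 1.097e+61

1.097e+61


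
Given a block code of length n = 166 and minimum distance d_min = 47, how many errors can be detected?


Detection capability = d_min - 1 = 47 - 1 = 46

46 errors


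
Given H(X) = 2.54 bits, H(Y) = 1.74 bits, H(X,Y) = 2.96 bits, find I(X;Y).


I(X;Y) = H(X) + H(Y) - H(X,Y) = 2.54 + 1.74 - 2.96 = 1.32

1.32 bits


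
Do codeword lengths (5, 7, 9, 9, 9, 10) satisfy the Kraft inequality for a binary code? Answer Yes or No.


Kraft sum = sum(2^(-l_i)) = 0.0459, need <= 1. Result: satisfied (a binary prefix-free code with these lengths exists)

Yes


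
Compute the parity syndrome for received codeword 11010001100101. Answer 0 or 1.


Syndrome = XOR of all bits = 1 XOR 1 XOR 0 XOR 1 XOR 0 XOR 0 XOR 0 XOR 1 XOR 1 XOR 0 XOR 0 XOR 1 XOR 0 XOR 1 = 1

1


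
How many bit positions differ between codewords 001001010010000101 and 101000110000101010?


Count differing positions: ^ . . . . ^ ^ . . . ^ . ^ . ^ ^ ^ ^ = 9 differences

9


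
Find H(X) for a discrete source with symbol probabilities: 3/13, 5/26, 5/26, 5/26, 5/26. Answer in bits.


H = -sum(p_i * log2(p_i)). Terms: -(3/13)*log2(3/13) = 0.488187; -(5/26)*log2(5/26) = 0.457406; -(5/26)*log2(5/26) = 0.457406; -(5/26)*log2(5/26) = 0.457406; -(5/26)*log2(5/26) = 0.457406. H = 0.488187 + 0.457406 + 0.457406 + 0.457406 + 0.457406 = 2.3178

2.3178 bits


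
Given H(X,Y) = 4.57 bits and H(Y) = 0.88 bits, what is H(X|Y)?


H(X|Y) = H(X,Y) - H(Y) = 4.57 - 0.88 = 3.69

3.69 bits


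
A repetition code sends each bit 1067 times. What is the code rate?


Rate = k/n = 1/1067

1/1067


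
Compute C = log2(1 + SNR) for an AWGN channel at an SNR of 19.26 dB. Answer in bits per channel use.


SNR_linear = 10^(19.26/10) = 84.3335; C = log2(1 + SNR_linear) = log2(1 + 84.3335) = 6.415

6.415 bits/channel use


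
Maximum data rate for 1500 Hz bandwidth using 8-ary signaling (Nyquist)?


Rate = 2 * B * log2(M) = 2 * 1500 * 3.0 = 9000.0

9000.0 bps


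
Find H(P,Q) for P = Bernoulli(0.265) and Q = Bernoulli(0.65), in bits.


H(P,Q) = -p*log2(q) - (1-p)*log2(1-q). -0.265*log2(0.65) = 0.164694; -0.735*log2(0.35) = 1.113211. H(P,Q) = 0.164694 + 1.113211 = 1.2779

1.2779 bits


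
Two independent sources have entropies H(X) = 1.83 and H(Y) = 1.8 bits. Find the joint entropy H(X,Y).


For independent variables, H(X,Y) = H(X) + H(Y) = 1.83 + 1.8 = 3.63

3.63 bits


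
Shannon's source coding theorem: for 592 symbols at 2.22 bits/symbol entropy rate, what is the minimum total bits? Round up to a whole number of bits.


Minimum bits >= n * H = 592 * 2.22 = 1314.24, rounded up to a whole number of bits = 1315

1315 bits


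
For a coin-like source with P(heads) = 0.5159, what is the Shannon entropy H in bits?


H = -p*log2(p) - (1-p)*log2(1-p). -0.5159*log2(0.5159) = 0.492600; -0.4841*log2(0.4841) = 0.506670. H = 0.492600 + 0.506670 = 0.9993

0.9993 bits


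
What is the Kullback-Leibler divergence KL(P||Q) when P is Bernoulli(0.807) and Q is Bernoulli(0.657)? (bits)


KL = p*log2(p/q) + (1-p)*log2((1-p)/(1-q)) = 0.807*log2(0.807/0.657) + 0.193*log2(0.193/0.343) = 0.0793

0.0793 bits


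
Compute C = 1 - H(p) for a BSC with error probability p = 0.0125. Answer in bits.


H(p) = -p*log2(p) - (1-p)*log2(1-p) = -0.0125*log2(0.0125) - 0.9875*log2(0.9875) = 0.079024 + 0.017921 = 0.0969. C = 1 - H(p) = 1 - 0.0969 = 0.9031

0.9031 bits


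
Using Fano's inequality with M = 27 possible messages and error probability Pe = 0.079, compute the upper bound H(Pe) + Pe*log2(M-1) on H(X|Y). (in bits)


H(Pe) = -Pe*log2(Pe) - (1-Pe)*log2(1-Pe) = -0.079*log2(0.079) - 0.921*log2(0.921) = 0.289298 + 0.109348 = 0.3986. Pe*log2(M-1) = 0.079*log2(26) = 0.371335. Bound = H(Pe) + Pe*log2(M-1) = 0.289298 + 0.109348 + 0.371335 = 0.77

0.77 bits


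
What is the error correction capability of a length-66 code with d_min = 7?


Correction capability = floor((d-1)/2) = floor((7-1)/2) = 3

3 errors


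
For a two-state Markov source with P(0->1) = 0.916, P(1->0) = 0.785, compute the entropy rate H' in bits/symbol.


Stationary distribution: pi_0 = p10/(p01+p10) = 0.4615, pi_1 = 0.5385. Entropy rate H' = pi_0*H(p01) + pi_1*H(p10) = 0.4615*0.4161 + 0.5385*0.7509 = 0.5964

0.5964 bits/symbol


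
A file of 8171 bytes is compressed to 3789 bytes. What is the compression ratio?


Ratio = original / compressed = 8171 / 3789 = 2.1565

2.1565


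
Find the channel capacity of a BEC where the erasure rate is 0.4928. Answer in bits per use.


C = 1 - epsilon = 1 - 0.4928 = 0.5072

0.5072 bits


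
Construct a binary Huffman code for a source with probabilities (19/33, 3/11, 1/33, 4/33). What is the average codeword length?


Huffman construction (repeatedly merge the two least-probable nodes; each merge adds 1 bit to every symbol beneath it): 1/33 + 4/33 = 5/33; 5/33 + 3/11 = 14/33; 14/33 + 19/33 = 1. Resulting codeword lengths (in the order the probabilities were given): (1, 2, 3, 3). L_avg = sum(p_i * l_i) = 19/33*1 + 3/11*2 + 1/33*3 + 4/33*3 = 52/33 = 1.5758

1.5758 bits


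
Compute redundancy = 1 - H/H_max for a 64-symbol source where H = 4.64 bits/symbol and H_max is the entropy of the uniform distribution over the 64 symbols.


H_max = log2(K) = log2(64) = 6.0 bits/symbol. Redundancy = 1 - H/H_max = 1 - 4.64/6.0 = 1 - 0.7733 = 0.2267

0.2267


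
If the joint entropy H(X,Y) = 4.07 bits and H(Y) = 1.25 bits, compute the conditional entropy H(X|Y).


H(X|Y) = H(X,Y) - H(Y) = 4.07 - 1.25 = 2.82

2.82 bits


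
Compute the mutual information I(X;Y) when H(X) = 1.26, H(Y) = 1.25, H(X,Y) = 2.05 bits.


I(X;Y) = H(X) + H(Y) - H(X,Y) = 1.26 + 1.25 - 2.05 = 0.46

0.46 bits


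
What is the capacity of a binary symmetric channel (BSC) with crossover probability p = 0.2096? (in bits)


H(p) = -p*log2(p) - (1-p)*log2(1-p) = -0.2096*log2(0.2096) - 0.7904*log2(0.7904) = 0.472499 + 0.268218 = 0.7407. C = 1 - H(p) = 1 - 0.7407 = 0.2593

0.2593 bits


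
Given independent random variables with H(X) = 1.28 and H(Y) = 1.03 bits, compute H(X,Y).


For independent variables, H(X,Y) = H(X) + H(Y) = 1.28 + 1.03 = 2.31

2.31 bits


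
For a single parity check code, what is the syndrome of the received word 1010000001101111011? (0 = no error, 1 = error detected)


Syndrome = XOR of all bits = 1 XOR 0 XOR 1 XOR 0 XOR 0 XOR 0 XOR 0 XOR 0 XOR 0 XOR 1 XOR 1 XOR 0 XOR 1 XOR 1 XOR 1 XOR 1 XOR 0 XOR 1 XOR 1 = 0

0


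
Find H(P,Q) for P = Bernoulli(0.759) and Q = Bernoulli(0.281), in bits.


H(P,Q) = -p*log2(q) - (1-p)*log2(1-q). -0.759*log2(0.281) = 1.390001; -0.241*log2(0.719) = 0.114701. H(P,Q) = 1.390001 + 0.114701 = 1.5047

1.5047 bits


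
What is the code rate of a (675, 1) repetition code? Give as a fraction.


Rate = k/n = 1/675

1/675


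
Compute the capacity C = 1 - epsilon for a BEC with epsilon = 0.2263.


C = 1 - epsilon = 1 - 0.2263 = 0.7737

0.7737 bits


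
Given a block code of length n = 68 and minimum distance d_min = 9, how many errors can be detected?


Detection capability = d_min - 1 = 9 - 1 = 8

8 errors


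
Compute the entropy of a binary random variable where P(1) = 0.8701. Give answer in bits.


H = -p*log2(p) - (1-p)*log2(1-p). -0.8701*log2(0.8701) = 0.174670; -0.1299*log2(0.1299) = 0.382494. H = 0.174670 + 0.382494 = 0.5572

0.5572 bits


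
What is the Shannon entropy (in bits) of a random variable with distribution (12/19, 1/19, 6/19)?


H = -sum(p_i * log2(p_i)). Terms: -(12/19)*log2(12/19) = 0.418715; -(1/19)*log2(1/19) = 0.223575; -(6/19)*log2(6/19) = 0.525147. H = 0.418715 + 0.223575 + 0.525147 = 1.1674

1.1674 bits


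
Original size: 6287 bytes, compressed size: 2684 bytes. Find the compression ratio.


Ratio = original / compressed = 6287 / 2684 = 2.3424

2.3424


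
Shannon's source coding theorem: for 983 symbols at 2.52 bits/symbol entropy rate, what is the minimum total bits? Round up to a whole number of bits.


Minimum bits >= n * H = 983 * 2.52 = 2477.16, rounded up to a whole number of bits = 2478

2478 bits


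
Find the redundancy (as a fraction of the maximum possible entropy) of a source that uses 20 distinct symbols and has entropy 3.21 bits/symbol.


H_max = log2(K) = log2(20) = 4.3219 bits/symbol. Redundancy = 1 - H/H_max = 1 - 3.21/4.3219 = 1 - 0.7427 = 0.2573

0.2573


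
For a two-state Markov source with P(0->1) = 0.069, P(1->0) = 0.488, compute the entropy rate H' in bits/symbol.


Stationary distribution: pi_0 = p10/(p01+p10) = 0.8761, pi_1 = 0.1239. Entropy rate H' = pi_0*H(p01) + pi_1*H(p10) = 0.8761*0.3622 + 0.1239*0.9996 = 0.4411

0.4411 bits/symbol


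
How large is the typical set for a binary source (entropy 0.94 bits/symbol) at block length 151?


log2|A_typical| = nH = 151 * 0.94 = 141.94, so |A_typical| ~ 2^141.94 = 5.348e+42

5.348e+42


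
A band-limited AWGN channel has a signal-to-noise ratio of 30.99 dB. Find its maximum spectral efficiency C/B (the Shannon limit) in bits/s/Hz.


SNR_linear = 10^(30.99/10) = 1256.03; C/B = log2(1 + SNR_linear) = log2(1 + 1256.03) = 10.2958

10.2958 bits/s/Hz


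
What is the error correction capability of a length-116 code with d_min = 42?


Correction capability = floor((d-1)/2) = floor((42-1)/2) = 20

20 errors


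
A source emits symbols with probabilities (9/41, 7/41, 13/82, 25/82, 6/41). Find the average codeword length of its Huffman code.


Huffman construction (repeatedly merge the two least-probable nodes; each merge adds 1 bit to every symbol beneath it): 6/41 + 13/82 = 25/82; 7/41 + 9/41 = 16/41; 25/82 + 25/82 = 25/41; 16/41 + 25/41 = 1. Resulting codeword lengths (in the order the probabilities were given): (2, 2, 3, 2, 3). L_avg = sum(p_i * l_i) = 9/41*2 + 7/41*2 + 13/82*3 + 25/82*2 + 6/41*3 = 189/82 = 2.3049

2.3049 bits


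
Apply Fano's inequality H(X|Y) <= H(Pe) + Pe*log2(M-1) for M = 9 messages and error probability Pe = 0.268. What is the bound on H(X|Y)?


H(Pe) = -Pe*log2(Pe) - (1-Pe)*log2(1-Pe) = -0.268*log2(0.268) - 0.732*log2(0.732) = 0.509118 + 0.329462 = 0.8386. Pe*log2(M-1) = 0.268*log2(8) = 0.804000. Bound = H(Pe) + Pe*log2(M-1) = 0.509118 + 0.329462 + 0.804000 = 1.6426

1.6426 bits


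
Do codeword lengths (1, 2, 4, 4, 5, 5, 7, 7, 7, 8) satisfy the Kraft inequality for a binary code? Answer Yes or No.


Kraft sum = sum(2^(-l_i)) = 0.9648, need <= 1. Result: satisfied (a binary prefix-free code with these lengths exists)

Yes


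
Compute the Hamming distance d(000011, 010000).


Count differing positions: . ^ . . ^ ^ = 3 differences

3


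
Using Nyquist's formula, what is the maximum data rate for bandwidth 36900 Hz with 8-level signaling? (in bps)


Rate = 2 * B * log2(M) = 2 * 36900 * 3.0 = 221400.0

221400.0 bps


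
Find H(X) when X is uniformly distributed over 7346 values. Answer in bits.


H = log2(n) = log2(7346) = 12.8427

12.8427 bits


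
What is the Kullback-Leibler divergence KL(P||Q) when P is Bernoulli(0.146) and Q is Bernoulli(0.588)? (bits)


KL = p*log2(p/q) + (1-p)*log2((1-p)/(1-q)) = 0.146*log2(0.146/0.588) + 0.854*log2(0.854/0.412) = 0.6046

0.6046 bits


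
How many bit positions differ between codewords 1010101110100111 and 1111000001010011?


Count differing positions: . ^ . ^ ^ . ^ ^ ^ ^ ^ ^ . ^ . . = 10 differences

10


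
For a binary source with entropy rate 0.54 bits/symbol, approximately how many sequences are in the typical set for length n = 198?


log2|A_typical| = nH = 198 * 0.54 = 106.92, so |A_typical| ~ 2^106.92 = 1.535e+32

1.535e+32


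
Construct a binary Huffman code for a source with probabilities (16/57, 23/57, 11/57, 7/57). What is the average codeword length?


Huffman construction (repeatedly merge the two least-probable nodes; each merge adds 1 bit to every symbol beneath it): 7/57 + 11/57 = 6/19; 16/57 + 6/19 = 34/57; 23/57 + 34/57 = 1. Resulting codeword lengths (in the order the probabilities were given): (2, 1, 3, 3). L_avg = sum(p_i * l_i) = 16/57*2 + 23/57*1 + 11/57*3 + 7/57*3 = 109/57 = 1.9123

1.9123 bits


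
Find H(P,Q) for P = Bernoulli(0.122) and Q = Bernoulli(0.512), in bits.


H(P,Q) = -p*log2(q) - (1-p)*log2(1-q). -0.122*log2(0.512) = 0.117826; -0.878*log2(0.488) = 0.908771. H(P,Q) = 0.117826 + 0.908771 = 1.0266

1.0266 bits


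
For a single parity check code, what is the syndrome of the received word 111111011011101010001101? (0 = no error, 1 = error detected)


Syndrome = XOR of all bits = 1 XOR 1 XOR 1 XOR 1 XOR 1 XOR 1 XOR 0 XOR 1 XOR 1 XOR 0 XOR 1 XOR 1 XOR 1 XOR 0 XOR 1 XOR 0 XOR 1 XOR 0 XOR 0 XOR 0 XOR 1 XOR 1 XOR 0 XOR 1 = 0

0


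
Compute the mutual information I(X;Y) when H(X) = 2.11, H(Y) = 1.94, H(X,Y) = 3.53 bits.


I(X;Y) = H(X) + H(Y) - H(X,Y) = 2.11 + 1.94 - 3.53 = 0.52

0.52 bits


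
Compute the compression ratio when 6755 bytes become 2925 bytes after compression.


Ratio = original / compressed = 6755 / 2925 = 2.3094

2.3094


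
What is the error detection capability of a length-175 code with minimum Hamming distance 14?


Detection capability = d_min - 1 = 14 - 1 = 13

13 errors


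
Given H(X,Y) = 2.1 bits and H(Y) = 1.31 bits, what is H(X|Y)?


H(X|Y) = H(X,Y) - H(Y) = 2.1 - 1.31 = 0.79

0.79 bits


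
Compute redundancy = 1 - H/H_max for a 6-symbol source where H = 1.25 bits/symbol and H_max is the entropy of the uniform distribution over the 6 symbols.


H_max = log2(K) = log2(6) = 2.585 bits/symbol. Redundancy = 1 - H/H_max = 1 - 1.25/2.585 = 1 - 0.4836 = 0.5164

0.5164


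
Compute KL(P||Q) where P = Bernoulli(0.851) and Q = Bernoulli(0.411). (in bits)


KL = p*log2(p/q) + (1-p)*log2((1-p)/(1-q)) = 0.851*log2(0.851/0.411) + 0.149*log2(0.149/0.589) = 0.5981

0.5981 bits


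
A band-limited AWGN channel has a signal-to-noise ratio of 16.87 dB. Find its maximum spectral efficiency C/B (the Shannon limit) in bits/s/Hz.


SNR_linear = 10^(16.87/10) = 48.6407; C/B = log2(1 + SNR_linear) = log2(1 + 48.6407) = 5.6335

5.6335 bits/s/Hz


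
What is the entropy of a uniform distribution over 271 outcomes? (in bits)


H = log2(n) = log2(271) = 8.0821

8.0821 bits


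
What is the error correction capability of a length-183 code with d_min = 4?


Correction capability = floor((d-1)/2) = floor((4-1)/2) = 1

1 errors


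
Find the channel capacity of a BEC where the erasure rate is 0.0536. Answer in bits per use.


C = 1 - epsilon = 1 - 0.0536 = 0.9464

0.9464 bits


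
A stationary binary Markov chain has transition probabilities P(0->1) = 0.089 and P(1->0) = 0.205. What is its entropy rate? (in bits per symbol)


Stationary distribution: pi_0 = p10/(p01+p10) = 0.6973, pi_1 = 0.3027. Entropy rate H' = pi_0*H(p01) + pi_1*H(p10) = 0.6973*0.4331 + 0.3027*0.7318 = 0.5235

0.5235 bits/symbol


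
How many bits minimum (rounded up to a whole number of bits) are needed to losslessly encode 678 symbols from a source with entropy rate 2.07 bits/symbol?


Minimum bits >= n * H = 678 * 2.07 = 1403.46, rounded up to a whole number of bits = 1404

1404 bits


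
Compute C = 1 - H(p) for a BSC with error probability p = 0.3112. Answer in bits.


H(p) = -p*log2(p) - (1-p)*log2(1-p) = -0.3112*log2(0.3112) - 0.6888*log2(0.6888) = 0.524088 + 0.370466 = 0.8946. C = 1 - H(p) = 1 - 0.8946 = 0.1054

0.1054 bits


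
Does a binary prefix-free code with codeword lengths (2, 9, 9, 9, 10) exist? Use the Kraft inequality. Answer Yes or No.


Kraft sum = sum(2^(-l_i)) = 0.2568, need <= 1. Result: satisfied (a binary prefix-free code with these lengths exists)

Yes


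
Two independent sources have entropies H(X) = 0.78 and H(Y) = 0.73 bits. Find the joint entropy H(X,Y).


For independent variables, H(X,Y) = H(X) + H(Y) = 0.78 + 0.73 = 1.51

1.51 bits


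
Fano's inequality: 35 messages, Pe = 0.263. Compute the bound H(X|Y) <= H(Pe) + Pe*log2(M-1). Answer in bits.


H(Pe) = -Pe*log2(Pe) - (1-Pe)*log2(1-Pe) = -0.263*log2(0.263) - 0.737*log2(0.737) = 0.506766 + 0.324474 = 0.8312. Pe*log2(M-1) = 0.263*log2(34) = 1.338003. Bound = H(Pe) + Pe*log2(M-1) = 0.506766 + 0.324474 + 1.338003 = 2.1692

2.1692 bits
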